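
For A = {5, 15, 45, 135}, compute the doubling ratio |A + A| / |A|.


|A| = 4.
Compute A + A by enumerating all 16 pairs.
A + A = {10, 20, 30, 50, 60, 90, 140, 150, 180, 270}, so |A + A| = 10.
K = |A + A| / |A| = 10/4 = 5/2 ≈ 2.5000.
Reference: AP of size 4 gives K = 7/4 ≈ 1.7500; a fully generic set of size 4 gives K ≈ 2.5000.

|A| = 4, |A + A| = 10, K = 10/4 = 5/2.


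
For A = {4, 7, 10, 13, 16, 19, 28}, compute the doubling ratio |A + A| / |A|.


|A| = 7.
Compute A + A by enumerating all 49 pairs.
A + A = {8, 11, 14, 17, 20, 23, 26, 29, 32, 35, 38, 41, 44, 47, 56}, so |A + A| = 15.
K = |A + A| / |A| = 15/7 (already in lowest terms) ≈ 2.1429.
Reference: AP of size 7 gives K = 13/7 ≈ 1.8571; a fully generic set of size 7 gives K ≈ 4.0000.

|A| = 7, |A + A| = 15, K = 15/7.


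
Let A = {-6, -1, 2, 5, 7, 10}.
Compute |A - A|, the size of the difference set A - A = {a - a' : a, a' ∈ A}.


A - A = {a - a' : a, a' ∈ A}; |A| = 6.
Bounds: 2|A|-1 ≤ |A - A| ≤ |A|² - |A| + 1, i.e. 11 ≤ |A - A| ≤ 31.
Note: 0 ∈ A - A always (from a - a). The set is symmetric: if d ∈ A - A then -d ∈ A - A.
Enumerate nonzero differences d = a - a' with a > a' (then include -d):
Positive differences: {2, 3, 5, 6, 8, 11, 13, 16}
Full difference set: {0} ∪ (positive diffs) ∪ (negative diffs).
|A - A| = 1 + 2·8 = 17 (matches direct enumeration: 17).

|A - A| = 17


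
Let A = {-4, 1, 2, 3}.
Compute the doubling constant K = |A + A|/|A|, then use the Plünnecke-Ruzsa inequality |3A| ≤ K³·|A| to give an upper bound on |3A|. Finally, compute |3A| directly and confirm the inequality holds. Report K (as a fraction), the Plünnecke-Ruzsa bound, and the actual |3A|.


|A| = 4.
Step 1: Compute A + A by enumerating all 16 pairs.
A + A = {-8, -3, -2, -1, 2, 3, 4, 5, 6}, so |A + A| = 9.
Step 2: Doubling constant K = |A + A|/|A| = 9/4 = 9/4 ≈ 2.2500.
Step 3: Plünnecke-Ruzsa gives |3A| ≤ K³·|A| = (2.2500)³ · 4 ≈ 45.5625.
Step 4: Compute 3A = A + A + A directly by enumerating all triples (a,b,c) ∈ A³; |3A| = 16.
Step 5: Check 16 ≤ 45.5625? Yes ✓.

K = 9/4, Plünnecke-Ruzsa bound K³|A| ≈ 45.5625, |3A| = 16, inequality holds.


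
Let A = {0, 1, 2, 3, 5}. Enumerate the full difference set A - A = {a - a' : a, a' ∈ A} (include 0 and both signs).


A - A = {a - a' : a, a' ∈ A}.
Compute a - a' for each ordered pair (a, a'):
a = 0: 0-0=0, 0-1=-1, 0-2=-2, 0-3=-3, 0-5=-5
a = 1: 1-0=1, 1-1=0, 1-2=-1, 1-3=-2, 1-5=-4
a = 2: 2-0=2, 2-1=1, 2-2=0, 2-3=-1, 2-5=-3
a = 3: 3-0=3, 3-1=2, 3-2=1, 3-3=0, 3-5=-2
a = 5: 5-0=5, 5-1=4, 5-2=3, 5-3=2, 5-5=0
Collecting distinct values (and noting 0 appears from a-a):
A - A = {-5, -4, -3, -2, -1, 0, 1, 2, 3, 4, 5}
|A - A| = 11

A - A = {-5, -4, -3, -2, -1, 0, 1, 2, 3, 4, 5}


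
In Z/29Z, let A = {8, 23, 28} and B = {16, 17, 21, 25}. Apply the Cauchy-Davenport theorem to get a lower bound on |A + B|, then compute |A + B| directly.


Cauchy-Davenport: |A + B| ≥ min(p, |A| + |B| - 1) for A, B nonempty in Z/pZ.
|A| = 3, |B| = 4, p = 29.
CD lower bound = min(29, 3 + 4 - 1) = min(29, 6) = 6.
Compute A + B mod 29 directly:
a = 8: 8+16=24, 8+17=25, 8+21=0, 8+25=4
a = 23: 23+16=10, 23+17=11, 23+21=15, 23+25=19
a = 28: 28+16=15, 28+17=16, 28+21=20, 28+25=24
A + B = {0, 4, 10, 11, 15, 16, 19, 20, 24, 25}, so |A + B| = 10.
Verify: 10 ≥ 6? Yes ✓.

CD lower bound = 6, actual |A + B| = 10.


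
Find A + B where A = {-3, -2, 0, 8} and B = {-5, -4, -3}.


A + B = {a + b : a ∈ A, b ∈ B}.
Enumerate all |A|·|B| = 4·3 = 12 pairs (a, b) and collect distinct sums.
a = -3: -3+-5=-8, -3+-4=-7, -3+-3=-6
a = -2: -2+-5=-7, -2+-4=-6, -2+-3=-5
a = 0: 0+-5=-5, 0+-4=-4, 0+-3=-3
a = 8: 8+-5=3, 8+-4=4, 8+-3=5
Collecting distinct sums: A + B = {-8, -7, -6, -5, -4, -3, 3, 4, 5}
|A + B| = 9

A + B = {-8, -7, -6, -5, -4, -3, 3, 4, 5}


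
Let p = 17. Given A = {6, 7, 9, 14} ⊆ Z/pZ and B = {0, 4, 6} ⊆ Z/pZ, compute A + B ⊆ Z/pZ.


Work in Z/17Z: reduce every sum a + b modulo 17.
Enumerate all 12 pairs:
a = 6: 6+0=6, 6+4=10, 6+6=12
a = 7: 7+0=7, 7+4=11, 7+6=13
a = 9: 9+0=9, 9+4=13, 9+6=15
a = 14: 14+0=14, 14+4=1, 14+6=3
Distinct residues collected: {1, 3, 6, 7, 9, 10, 11, 12, 13, 14, 15}
|A + B| = 11 (out of 17 total residues).

A + B = {1, 3, 6, 7, 9, 10, 11, 12, 13, 14, 15}


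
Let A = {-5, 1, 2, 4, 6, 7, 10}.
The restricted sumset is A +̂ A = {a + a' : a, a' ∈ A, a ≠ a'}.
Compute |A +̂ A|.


Restricted sumset: A +̂ A = {a + a' : a ∈ A, a' ∈ A, a ≠ a'}.
Equivalently, take A + A and drop any sum 2a that is achievable ONLY as a + a for a ∈ A (i.e. sums representable only with equal summands).
Enumerate pairs (a, a') with a < a' (symmetric, so each unordered pair gives one sum; this covers all a ≠ a'):
  -5 + 1 = -4
  -5 + 2 = -3
  -5 + 4 = -1
  -5 + 6 = 1
  -5 + 7 = 2
  -5 + 10 = 5
  1 + 2 = 3
  1 + 4 = 5
  1 + 6 = 7
  1 + 7 = 8
  1 + 10 = 11
  2 + 4 = 6
  2 + 6 = 8
  2 + 7 = 9
  2 + 10 = 12
  4 + 6 = 10
  4 + 7 = 11
  4 + 10 = 14
  6 + 7 = 13
  6 + 10 = 16
  7 + 10 = 17
Collected distinct sums: {-4, -3, -1, 1, 2, 3, 5, 6, 7, 8, 9, 10, 11, 12, 13, 14, 16, 17}
|A +̂ A| = 18
(Reference bound: |A +̂ A| ≥ 2|A| - 3 for |A| ≥ 2, with |A| = 7 giving ≥ 11.)

|A +̂ A| = 18


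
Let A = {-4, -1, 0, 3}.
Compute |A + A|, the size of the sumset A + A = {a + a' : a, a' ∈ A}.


A + A = {a + a' : a, a' ∈ A}; |A| = 4.
General bounds: 2|A| - 1 ≤ |A + A| ≤ |A|(|A|+1)/2, i.e. 7 ≤ |A + A| ≤ 10.
Lower bound 2|A|-1 is attained iff A is an arithmetic progression.
Enumerate sums a + a' for a ≤ a' (symmetric, so this suffices):
a = -4: -4+-4=-8, -4+-1=-5, -4+0=-4, -4+3=-1
a = -1: -1+-1=-2, -1+0=-1, -1+3=2
a = 0: 0+0=0, 0+3=3
a = 3: 3+3=6
Distinct sums: {-8, -5, -4, -2, -1, 0, 2, 3, 6}
|A + A| = 9

|A + A| = 9


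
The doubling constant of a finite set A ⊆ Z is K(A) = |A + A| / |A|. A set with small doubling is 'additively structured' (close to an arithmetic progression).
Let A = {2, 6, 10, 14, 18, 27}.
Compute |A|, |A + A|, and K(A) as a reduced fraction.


|A| = 6.
Compute A + A by enumerating all 36 pairs.
A + A = {4, 8, 12, 16, 20, 24, 28, 29, 32, 33, 36, 37, 41, 45, 54}, so |A + A| = 15.
K = |A + A| / |A| = 15/6 = 5/2 ≈ 2.5000.
Reference: AP of size 6 gives K = 11/6 ≈ 1.8333; a fully generic set of size 6 gives K ≈ 3.5000.

|A| = 6, |A + A| = 15, K = 15/6 = 5/2.


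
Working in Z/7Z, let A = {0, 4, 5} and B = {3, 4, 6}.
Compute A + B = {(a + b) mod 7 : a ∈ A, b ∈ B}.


Work in Z/7Z: reduce every sum a + b modulo 7.
Enumerate all 9 pairs:
a = 0: 0+3=3, 0+4=4, 0+6=6
a = 4: 4+3=0, 4+4=1, 4+6=3
a = 5: 5+3=1, 5+4=2, 5+6=4
Distinct residues collected: {0, 1, 2, 3, 4, 6}
|A + B| = 6 (out of 7 total residues).

A + B = {0, 1, 2, 3, 4, 6}


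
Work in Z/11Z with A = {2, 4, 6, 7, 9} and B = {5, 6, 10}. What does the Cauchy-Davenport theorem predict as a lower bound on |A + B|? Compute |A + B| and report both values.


Cauchy-Davenport: |A + B| ≥ min(p, |A| + |B| - 1) for A, B nonempty in Z/pZ.
|A| = 5, |B| = 3, p = 11.
CD lower bound = min(11, 5 + 3 - 1) = min(11, 7) = 7.
Compute A + B mod 11 directly:
a = 2: 2+5=7, 2+6=8, 2+10=1
a = 4: 4+5=9, 4+6=10, 4+10=3
a = 6: 6+5=0, 6+6=1, 6+10=5
a = 7: 7+5=1, 7+6=2, 7+10=6
a = 9: 9+5=3, 9+6=4, 9+10=8
A + B = {0, 1, 2, 3, 4, 5, 6, 7, 8, 9, 10}, so |A + B| = 11.
Verify: 11 ≥ 7? Yes ✓.

CD lower bound = 7, actual |A + B| = 11.


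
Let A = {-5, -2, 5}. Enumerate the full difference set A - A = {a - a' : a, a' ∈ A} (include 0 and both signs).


A - A = {a - a' : a, a' ∈ A}.
Compute a - a' for each ordered pair (a, a'):
a = -5: -5--5=0, -5--2=-3, -5-5=-10
a = -2: -2--5=3, -2--2=0, -2-5=-7
a = 5: 5--5=10, 5--2=7, 5-5=0
Collecting distinct values (and noting 0 appears from a-a):
A - A = {-10, -7, -3, 0, 3, 7, 10}
|A - A| = 7

A - A = {-10, -7, -3, 0, 3, 7, 10}


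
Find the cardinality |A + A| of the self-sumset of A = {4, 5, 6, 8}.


A + A = {a + a' : a, a' ∈ A}; |A| = 4.
General bounds: 2|A| - 1 ≤ |A + A| ≤ |A|(|A|+1)/2, i.e. 7 ≤ |A + A| ≤ 10.
Lower bound 2|A|-1 is attained iff A is an arithmetic progression.
Enumerate sums a + a' for a ≤ a' (symmetric, so this suffices):
a = 4: 4+4=8, 4+5=9, 4+6=10, 4+8=12
a = 5: 5+5=10, 5+6=11, 5+8=13
a = 6: 6+6=12, 6+8=14
a = 8: 8+8=16
Distinct sums: {8, 9, 10, 11, 12, 13, 14, 16}
|A + A| = 8

|A + A| = 8


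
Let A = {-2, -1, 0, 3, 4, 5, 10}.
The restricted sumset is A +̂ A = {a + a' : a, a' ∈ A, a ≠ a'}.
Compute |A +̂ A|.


Restricted sumset: A +̂ A = {a + a' : a ∈ A, a' ∈ A, a ≠ a'}.
Equivalently, take A + A and drop any sum 2a that is achievable ONLY as a + a for a ∈ A (i.e. sums representable only with equal summands).
Enumerate pairs (a, a') with a < a' (symmetric, so each unordered pair gives one sum; this covers all a ≠ a'):
  -2 + -1 = -3
  -2 + 0 = -2
  -2 + 3 = 1
  -2 + 4 = 2
  -2 + 5 = 3
  -2 + 10 = 8
  -1 + 0 = -1
  -1 + 3 = 2
  -1 + 4 = 3
  -1 + 5 = 4
  -1 + 10 = 9
  0 + 3 = 3
  0 + 4 = 4
  0 + 5 = 5
  0 + 10 = 10
  3 + 4 = 7
  3 + 5 = 8
  3 + 10 = 13
  4 + 5 = 9
  4 + 10 = 14
  5 + 10 = 15
Collected distinct sums: {-3, -2, -1, 1, 2, 3, 4, 5, 7, 8, 9, 10, 13, 14, 15}
|A +̂ A| = 15
(Reference bound: |A +̂ A| ≥ 2|A| - 3 for |A| ≥ 2, with |A| = 7 giving ≥ 11.)

|A +̂ A| = 15


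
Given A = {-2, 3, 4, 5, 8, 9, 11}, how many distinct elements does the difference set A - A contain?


A - A = {a - a' : a, a' ∈ A}; |A| = 7.
Bounds: 2|A|-1 ≤ |A - A| ≤ |A|² - |A| + 1, i.e. 13 ≤ |A - A| ≤ 43.
Note: 0 ∈ A - A always (from a - a). The set is symmetric: if d ∈ A - A then -d ∈ A - A.
Enumerate nonzero differences d = a - a' with a > a' (then include -d):
Positive differences: {1, 2, 3, 4, 5, 6, 7, 8, 10, 11, 13}
Full difference set: {0} ∪ (positive diffs) ∪ (negative diffs).
|A - A| = 1 + 2·11 = 23 (matches direct enumeration: 23).

|A - A| = 23


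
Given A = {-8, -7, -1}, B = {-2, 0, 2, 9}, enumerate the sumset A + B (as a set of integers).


A + B = {a + b : a ∈ A, b ∈ B}.
Enumerate all |A|·|B| = 3·4 = 12 pairs (a, b) and collect distinct sums.
a = -8: -8+-2=-10, -8+0=-8, -8+2=-6, -8+9=1
a = -7: -7+-2=-9, -7+0=-7, -7+2=-5, -7+9=2
a = -1: -1+-2=-3, -1+0=-1, -1+2=1, -1+9=8
Collecting distinct sums: A + B = {-10, -9, -8, -7, -6, -5, -3, -1, 1, 2, 8}
|A + B| = 11

A + B = {-10, -9, -8, -7, -6, -5, -3, -1, 1, 2, 8}


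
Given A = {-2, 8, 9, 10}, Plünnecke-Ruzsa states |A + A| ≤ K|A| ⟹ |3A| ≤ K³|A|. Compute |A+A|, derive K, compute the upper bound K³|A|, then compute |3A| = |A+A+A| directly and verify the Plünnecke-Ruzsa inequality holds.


|A| = 4.
Step 1: Compute A + A by enumerating all 16 pairs.
A + A = {-4, 6, 7, 8, 16, 17, 18, 19, 20}, so |A + A| = 9.
Step 2: Doubling constant K = |A + A|/|A| = 9/4 = 9/4 ≈ 2.2500.
Step 3: Plünnecke-Ruzsa gives |3A| ≤ K³·|A| = (2.2500)³ · 4 ≈ 45.5625.
Step 4: Compute 3A = A + A + A directly by enumerating all triples (a,b,c) ∈ A³; |3A| = 16.
Step 5: Check 16 ≤ 45.5625? Yes ✓.

K = 9/4, Plünnecke-Ruzsa bound K³|A| ≈ 45.5625, |3A| = 16, inequality holds.


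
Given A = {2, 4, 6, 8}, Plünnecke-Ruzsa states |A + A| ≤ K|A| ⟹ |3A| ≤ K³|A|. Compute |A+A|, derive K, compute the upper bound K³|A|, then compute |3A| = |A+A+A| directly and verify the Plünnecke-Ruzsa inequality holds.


|A| = 4.
Step 1: Compute A + A by enumerating all 16 pairs.
A + A = {4, 6, 8, 10, 12, 14, 16}, so |A + A| = 7.
Step 2: Doubling constant K = |A + A|/|A| = 7/4 = 7/4 ≈ 1.7500.
Step 3: Plünnecke-Ruzsa gives |3A| ≤ K³·|A| = (1.7500)³ · 4 ≈ 21.4375.
Step 4: Compute 3A = A + A + A directly by enumerating all triples (a,b,c) ∈ A³; |3A| = 10.
Step 5: Check 10 ≤ 21.4375? Yes ✓.

K = 7/4, Plünnecke-Ruzsa bound K³|A| ≈ 21.4375, |3A| = 10, inequality holds.


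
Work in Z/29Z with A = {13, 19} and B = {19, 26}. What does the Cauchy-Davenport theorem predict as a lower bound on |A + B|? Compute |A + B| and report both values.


Cauchy-Davenport: |A + B| ≥ min(p, |A| + |B| - 1) for A, B nonempty in Z/pZ.
|A| = 2, |B| = 2, p = 29.
CD lower bound = min(29, 2 + 2 - 1) = min(29, 3) = 3.
Compute A + B mod 29 directly:
a = 13: 13+19=3, 13+26=10
a = 19: 19+19=9, 19+26=16
A + B = {3, 9, 10, 16}, so |A + B| = 4.
Verify: 4 ≥ 3? Yes ✓.

CD lower bound = 3, actual |A + B| = 4.


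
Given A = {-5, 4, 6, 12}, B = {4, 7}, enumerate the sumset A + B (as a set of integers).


A + B = {a + b : a ∈ A, b ∈ B}.
Enumerate all |A|·|B| = 4·2 = 8 pairs (a, b) and collect distinct sums.
a = -5: -5+4=-1, -5+7=2
a = 4: 4+4=8, 4+7=11
a = 6: 6+4=10, 6+7=13
a = 12: 12+4=16, 12+7=19
Collecting distinct sums: A + B = {-1, 2, 8, 10, 11, 13, 16, 19}
|A + B| = 8

A + B = {-1, 2, 8, 10, 11, 13, 16, 19}


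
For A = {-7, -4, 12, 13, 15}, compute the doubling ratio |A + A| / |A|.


|A| = 5.
Compute A + A by enumerating all 25 pairs.
A + A = {-14, -11, -8, 5, 6, 8, 9, 11, 24, 25, 26, 27, 28, 30}, so |A + A| = 14.
K = |A + A| / |A| = 14/5 (already in lowest terms) ≈ 2.8000.
Reference: AP of size 5 gives K = 9/5 ≈ 1.8000; a fully generic set of size 5 gives K ≈ 3.0000.

|A| = 5, |A + A| = 14, K = 14/5.


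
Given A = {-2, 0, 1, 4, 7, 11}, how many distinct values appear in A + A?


A + A = {a + a' : a, a' ∈ A}; |A| = 6.
General bounds: 2|A| - 1 ≤ |A + A| ≤ |A|(|A|+1)/2, i.e. 11 ≤ |A + A| ≤ 21.
Lower bound 2|A|-1 is attained iff A is an arithmetic progression.
Enumerate sums a + a' for a ≤ a' (symmetric, so this suffices):
a = -2: -2+-2=-4, -2+0=-2, -2+1=-1, -2+4=2, -2+7=5, -2+11=9
a = 0: 0+0=0, 0+1=1, 0+4=4, 0+7=7, 0+11=11
a = 1: 1+1=2, 1+4=5, 1+7=8, 1+11=12
a = 4: 4+4=8, 4+7=11, 4+11=15
a = 7: 7+7=14, 7+11=18
a = 11: 11+11=22
Distinct sums: {-4, -2, -1, 0, 1, 2, 4, 5, 7, 8, 9, 11, 12, 14, 15, 18, 22}
|A + A| = 17

|A + A| = 17


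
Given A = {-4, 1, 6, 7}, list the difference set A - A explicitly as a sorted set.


A - A = {a - a' : a, a' ∈ A}.
Compute a - a' for each ordered pair (a, a'):
a = -4: -4--4=0, -4-1=-5, -4-6=-10, -4-7=-11
a = 1: 1--4=5, 1-1=0, 1-6=-5, 1-7=-6
a = 6: 6--4=10, 6-1=5, 6-6=0, 6-7=-1
a = 7: 7--4=11, 7-1=6, 7-6=1, 7-7=0
Collecting distinct values (and noting 0 appears from a-a):
A - A = {-11, -10, -6, -5, -1, 0, 1, 5, 6, 10, 11}
|A - A| = 11

A - A = {-11, -10, -6, -5, -1, 0, 1, 5, 6, 10, 11}


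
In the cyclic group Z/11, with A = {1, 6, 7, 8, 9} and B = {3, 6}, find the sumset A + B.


Work in Z/11Z: reduce every sum a + b modulo 11.
Enumerate all 10 pairs:
a = 1: 1+3=4, 1+6=7
a = 6: 6+3=9, 6+6=1
a = 7: 7+3=10, 7+6=2
a = 8: 8+3=0, 8+6=3
a = 9: 9+3=1, 9+6=4
Distinct residues collected: {0, 1, 2, 3, 4, 7, 9, 10}
|A + B| = 8 (out of 11 total residues).

A + B = {0, 1, 2, 3, 4, 7, 9, 10}


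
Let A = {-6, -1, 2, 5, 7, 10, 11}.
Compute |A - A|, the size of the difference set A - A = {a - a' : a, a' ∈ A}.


A - A = {a - a' : a, a' ∈ A}; |A| = 7.
Bounds: 2|A|-1 ≤ |A - A| ≤ |A|² - |A| + 1, i.e. 13 ≤ |A - A| ≤ 43.
Note: 0 ∈ A - A always (from a - a). The set is symmetric: if d ∈ A - A then -d ∈ A - A.
Enumerate nonzero differences d = a - a' with a > a' (then include -d):
Positive differences: {1, 2, 3, 4, 5, 6, 8, 9, 11, 12, 13, 16, 17}
Full difference set: {0} ∪ (positive diffs) ∪ (negative diffs).
|A - A| = 1 + 2·13 = 27 (matches direct enumeration: 27).

|A - A| = 27


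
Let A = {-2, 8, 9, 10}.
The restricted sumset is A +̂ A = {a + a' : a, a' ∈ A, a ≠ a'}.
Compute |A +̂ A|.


Restricted sumset: A +̂ A = {a + a' : a ∈ A, a' ∈ A, a ≠ a'}.
Equivalently, take A + A and drop any sum 2a that is achievable ONLY as a + a for a ∈ A (i.e. sums representable only with equal summands).
Enumerate pairs (a, a') with a < a' (symmetric, so each unordered pair gives one sum; this covers all a ≠ a'):
  -2 + 8 = 6
  -2 + 9 = 7
  -2 + 10 = 8
  8 + 9 = 17
  8 + 10 = 18
  9 + 10 = 19
Collected distinct sums: {6, 7, 8, 17, 18, 19}
|A +̂ A| = 6
(Reference bound: |A +̂ A| ≥ 2|A| - 3 for |A| ≥ 2, with |A| = 4 giving ≥ 5.)

|A +̂ A| = 6


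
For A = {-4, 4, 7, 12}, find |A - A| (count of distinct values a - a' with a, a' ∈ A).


A - A = {a - a' : a, a' ∈ A}; |A| = 4.
Bounds: 2|A|-1 ≤ |A - A| ≤ |A|² - |A| + 1, i.e. 7 ≤ |A - A| ≤ 13.
Note: 0 ∈ A - A always (from a - a). The set is symmetric: if d ∈ A - A then -d ∈ A - A.
Enumerate nonzero differences d = a - a' with a > a' (then include -d):
Positive differences: {3, 5, 8, 11, 16}
Full difference set: {0} ∪ (positive diffs) ∪ (negative diffs).
|A - A| = 1 + 2·5 = 11 (matches direct enumeration: 11).

|A - A| = 11


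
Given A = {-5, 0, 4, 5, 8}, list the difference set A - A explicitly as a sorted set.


A - A = {a - a' : a, a' ∈ A}.
Compute a - a' for each ordered pair (a, a'):
a = -5: -5--5=0, -5-0=-5, -5-4=-9, -5-5=-10, -5-8=-13
a = 0: 0--5=5, 0-0=0, 0-4=-4, 0-5=-5, 0-8=-8
a = 4: 4--5=9, 4-0=4, 4-4=0, 4-5=-1, 4-8=-4
a = 5: 5--5=10, 5-0=5, 5-4=1, 5-5=0, 5-8=-3
a = 8: 8--5=13, 8-0=8, 8-4=4, 8-5=3, 8-8=0
Collecting distinct values (and noting 0 appears from a-a):
A - A = {-13, -10, -9, -8, -5, -4, -3, -1, 0, 1, 3, 4, 5, 8, 9, 10, 13}
|A - A| = 17

A - A = {-13, -10, -9, -8, -5, -4, -3, -1, 0, 1, 3, 4, 5, 8, 9, 10, 13}


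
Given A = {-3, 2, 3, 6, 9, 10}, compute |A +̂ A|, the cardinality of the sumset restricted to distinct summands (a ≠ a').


Restricted sumset: A +̂ A = {a + a' : a ∈ A, a' ∈ A, a ≠ a'}.
Equivalently, take A + A and drop any sum 2a that is achievable ONLY as a + a for a ∈ A (i.e. sums representable only with equal summands).
Enumerate pairs (a, a') with a < a' (symmetric, so each unordered pair gives one sum; this covers all a ≠ a'):
  -3 + 2 = -1
  -3 + 3 = 0
  -3 + 6 = 3
  -3 + 9 = 6
  -3 + 10 = 7
  2 + 3 = 5
  2 + 6 = 8
  2 + 9 = 11
  2 + 10 = 12
  3 + 6 = 9
  3 + 9 = 12
  3 + 10 = 13
  6 + 9 = 15
  6 + 10 = 16
  9 + 10 = 19
Collected distinct sums: {-1, 0, 3, 5, 6, 7, 8, 9, 11, 12, 13, 15, 16, 19}
|A +̂ A| = 14
(Reference bound: |A +̂ A| ≥ 2|A| - 3 for |A| ≥ 2, with |A| = 6 giving ≥ 9.)

|A +̂ A| = 14


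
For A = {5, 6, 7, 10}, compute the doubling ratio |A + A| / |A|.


|A| = 4.
Compute A + A by enumerating all 16 pairs.
A + A = {10, 11, 12, 13, 14, 15, 16, 17, 20}, so |A + A| = 9.
K = |A + A| / |A| = 9/4 (already in lowest terms) ≈ 2.2500.
Reference: AP of size 4 gives K = 7/4 ≈ 1.7500; a fully generic set of size 4 gives K ≈ 2.5000.

|A| = 4, |A + A| = 9, K = 9/4.


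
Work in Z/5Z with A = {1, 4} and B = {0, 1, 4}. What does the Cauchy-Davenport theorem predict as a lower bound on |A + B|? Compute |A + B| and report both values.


Cauchy-Davenport: |A + B| ≥ min(p, |A| + |B| - 1) for A, B nonempty in Z/pZ.
|A| = 2, |B| = 3, p = 5.
CD lower bound = min(5, 2 + 3 - 1) = min(5, 4) = 4.
Compute A + B mod 5 directly:
a = 1: 1+0=1, 1+1=2, 1+4=0
a = 4: 4+0=4, 4+1=0, 4+4=3
A + B = {0, 1, 2, 3, 4}, so |A + B| = 5.
Verify: 5 ≥ 4? Yes ✓.

CD lower bound = 4, actual |A + B| = 5.


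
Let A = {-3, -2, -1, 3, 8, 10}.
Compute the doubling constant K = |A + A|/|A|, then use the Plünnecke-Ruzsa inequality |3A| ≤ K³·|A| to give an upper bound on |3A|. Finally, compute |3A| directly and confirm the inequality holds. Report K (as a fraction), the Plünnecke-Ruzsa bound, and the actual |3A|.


|A| = 6.
Step 1: Compute A + A by enumerating all 36 pairs.
A + A = {-6, -5, -4, -3, -2, 0, 1, 2, 5, 6, 7, 8, 9, 11, 13, 16, 18, 20}, so |A + A| = 18.
Step 2: Doubling constant K = |A + A|/|A| = 18/6 = 18/6 ≈ 3.0000.
Step 3: Plünnecke-Ruzsa gives |3A| ≤ K³·|A| = (3.0000)³ · 6 ≈ 162.0000.
Step 4: Compute 3A = A + A + A directly by enumerating all triples (a,b,c) ∈ A³; |3A| = 35.
Step 5: Check 35 ≤ 162.0000? Yes ✓.

K = 18/6, Plünnecke-Ruzsa bound K³|A| ≈ 162.0000, |3A| = 35, inequality holds.


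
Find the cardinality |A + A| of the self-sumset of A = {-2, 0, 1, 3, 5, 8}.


A + A = {a + a' : a, a' ∈ A}; |A| = 6.
General bounds: 2|A| - 1 ≤ |A + A| ≤ |A|(|A|+1)/2, i.e. 11 ≤ |A + A| ≤ 21.
Lower bound 2|A|-1 is attained iff A is an arithmetic progression.
Enumerate sums a + a' for a ≤ a' (symmetric, so this suffices):
a = -2: -2+-2=-4, -2+0=-2, -2+1=-1, -2+3=1, -2+5=3, -2+8=6
a = 0: 0+0=0, 0+1=1, 0+3=3, 0+5=5, 0+8=8
a = 1: 1+1=2, 1+3=4, 1+5=6, 1+8=9
a = 3: 3+3=6, 3+5=8, 3+8=11
a = 5: 5+5=10, 5+8=13
a = 8: 8+8=16
Distinct sums: {-4, -2, -1, 0, 1, 2, 3, 4, 5, 6, 8, 9, 10, 11, 13, 16}
|A + A| = 16

|A + A| = 16


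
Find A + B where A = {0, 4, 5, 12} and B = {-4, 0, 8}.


A + B = {a + b : a ∈ A, b ∈ B}.
Enumerate all |A|·|B| = 4·3 = 12 pairs (a, b) and collect distinct sums.
a = 0: 0+-4=-4, 0+0=0, 0+8=8
a = 4: 4+-4=0, 4+0=4, 4+8=12
a = 5: 5+-4=1, 5+0=5, 5+8=13
a = 12: 12+-4=8, 12+0=12, 12+8=20
Collecting distinct sums: A + B = {-4, 0, 1, 4, 5, 8, 12, 13, 20}
|A + B| = 9

A + B = {-4, 0, 1, 4, 5, 8, 12, 13, 20}


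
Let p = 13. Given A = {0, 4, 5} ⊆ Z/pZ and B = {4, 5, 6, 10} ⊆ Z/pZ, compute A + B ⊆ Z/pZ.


Work in Z/13Z: reduce every sum a + b modulo 13.
Enumerate all 12 pairs:
a = 0: 0+4=4, 0+5=5, 0+6=6, 0+10=10
a = 4: 4+4=8, 4+5=9, 4+6=10, 4+10=1
a = 5: 5+4=9, 5+5=10, 5+6=11, 5+10=2
Distinct residues collected: {1, 2, 4, 5, 6, 8, 9, 10, 11}
|A + B| = 9 (out of 13 total residues).

A + B = {1, 2, 4, 5, 6, 8, 9, 10, 11}


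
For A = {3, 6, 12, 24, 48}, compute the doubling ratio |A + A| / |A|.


|A| = 5.
Compute A + A by enumerating all 25 pairs.
A + A = {6, 9, 12, 15, 18, 24, 27, 30, 36, 48, 51, 54, 60, 72, 96}, so |A + A| = 15.
K = |A + A| / |A| = 15/5 = 3/1 ≈ 3.0000.
Reference: AP of size 5 gives K = 9/5 ≈ 1.8000; a fully generic set of size 5 gives K ≈ 3.0000.

|A| = 5, |A + A| = 15, K = 15/5 = 3/1.


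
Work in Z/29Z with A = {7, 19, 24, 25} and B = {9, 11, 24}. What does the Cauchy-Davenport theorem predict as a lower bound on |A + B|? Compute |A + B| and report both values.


Cauchy-Davenport: |A + B| ≥ min(p, |A| + |B| - 1) for A, B nonempty in Z/pZ.
|A| = 4, |B| = 3, p = 29.
CD lower bound = min(29, 4 + 3 - 1) = min(29, 6) = 6.
Compute A + B mod 29 directly:
a = 7: 7+9=16, 7+11=18, 7+24=2
a = 19: 19+9=28, 19+11=1, 19+24=14
a = 24: 24+9=4, 24+11=6, 24+24=19
a = 25: 25+9=5, 25+11=7, 25+24=20
A + B = {1, 2, 4, 5, 6, 7, 14, 16, 18, 19, 20, 28}, so |A + B| = 12.
Verify: 12 ≥ 6? Yes ✓.

CD lower bound = 6, actual |A + B| = 12.


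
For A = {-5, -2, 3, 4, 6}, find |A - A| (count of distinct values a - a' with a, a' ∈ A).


A - A = {a - a' : a, a' ∈ A}; |A| = 5.
Bounds: 2|A|-1 ≤ |A - A| ≤ |A|² - |A| + 1, i.e. 9 ≤ |A - A| ≤ 21.
Note: 0 ∈ A - A always (from a - a). The set is symmetric: if d ∈ A - A then -d ∈ A - A.
Enumerate nonzero differences d = a - a' with a > a' (then include -d):
Positive differences: {1, 2, 3, 5, 6, 8, 9, 11}
Full difference set: {0} ∪ (positive diffs) ∪ (negative diffs).
|A - A| = 1 + 2·8 = 17 (matches direct enumeration: 17).

|A - A| = 17


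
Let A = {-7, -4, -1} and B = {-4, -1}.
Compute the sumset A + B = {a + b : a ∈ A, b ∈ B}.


A + B = {a + b : a ∈ A, b ∈ B}.
Enumerate all |A|·|B| = 3·2 = 6 pairs (a, b) and collect distinct sums.
a = -7: -7+-4=-11, -7+-1=-8
a = -4: -4+-4=-8, -4+-1=-5
a = -1: -1+-4=-5, -1+-1=-2
Collecting distinct sums: A + B = {-11, -8, -5, -2}
|A + B| = 4

A + B = {-11, -8, -5, -2}


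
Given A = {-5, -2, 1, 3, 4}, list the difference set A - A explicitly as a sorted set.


A - A = {a - a' : a, a' ∈ A}.
Compute a - a' for each ordered pair (a, a'):
a = -5: -5--5=0, -5--2=-3, -5-1=-6, -5-3=-8, -5-4=-9
a = -2: -2--5=3, -2--2=0, -2-1=-3, -2-3=-5, -2-4=-6
a = 1: 1--5=6, 1--2=3, 1-1=0, 1-3=-2, 1-4=-3
a = 3: 3--5=8, 3--2=5, 3-1=2, 3-3=0, 3-4=-1
a = 4: 4--5=9, 4--2=6, 4-1=3, 4-3=1, 4-4=0
Collecting distinct values (and noting 0 appears from a-a):
A - A = {-9, -8, -6, -5, -3, -2, -1, 0, 1, 2, 3, 5, 6, 8, 9}
|A - A| = 15

A - A = {-9, -8, -6, -5, -3, -2, -1, 0, 1, 2, 3, 5, 6, 8, 9}


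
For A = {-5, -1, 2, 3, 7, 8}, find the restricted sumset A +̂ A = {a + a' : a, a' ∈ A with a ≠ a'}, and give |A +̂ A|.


Restricted sumset: A +̂ A = {a + a' : a ∈ A, a' ∈ A, a ≠ a'}.
Equivalently, take A + A and drop any sum 2a that is achievable ONLY as a + a for a ∈ A (i.e. sums representable only with equal summands).
Enumerate pairs (a, a') with a < a' (symmetric, so each unordered pair gives one sum; this covers all a ≠ a'):
  -5 + -1 = -6
  -5 + 2 = -3
  -5 + 3 = -2
  -5 + 7 = 2
  -5 + 8 = 3
  -1 + 2 = 1
  -1 + 3 = 2
  -1 + 7 = 6
  -1 + 8 = 7
  2 + 3 = 5
  2 + 7 = 9
  2 + 8 = 10
  3 + 7 = 10
  3 + 8 = 11
  7 + 8 = 15
Collected distinct sums: {-6, -3, -2, 1, 2, 3, 5, 6, 7, 9, 10, 11, 15}
|A +̂ A| = 13
(Reference bound: |A +̂ A| ≥ 2|A| - 3 for |A| ≥ 2, with |A| = 6 giving ≥ 9.)

|A +̂ A| = 13


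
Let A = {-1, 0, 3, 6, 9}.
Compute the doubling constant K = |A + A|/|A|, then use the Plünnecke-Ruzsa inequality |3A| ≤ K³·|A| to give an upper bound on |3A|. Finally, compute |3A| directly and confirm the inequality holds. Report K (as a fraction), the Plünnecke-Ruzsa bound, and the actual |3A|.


|A| = 5.
Step 1: Compute A + A by enumerating all 25 pairs.
A + A = {-2, -1, 0, 2, 3, 5, 6, 8, 9, 12, 15, 18}, so |A + A| = 12.
Step 2: Doubling constant K = |A + A|/|A| = 12/5 = 12/5 ≈ 2.4000.
Step 3: Plünnecke-Ruzsa gives |3A| ≤ K³·|A| = (2.4000)³ · 5 ≈ 69.1200.
Step 4: Compute 3A = A + A + A directly by enumerating all triples (a,b,c) ∈ A³; |3A| = 22.
Step 5: Check 22 ≤ 69.1200? Yes ✓.

K = 12/5, Plünnecke-Ruzsa bound K³|A| ≈ 69.1200, |3A| = 22, inequality holds.


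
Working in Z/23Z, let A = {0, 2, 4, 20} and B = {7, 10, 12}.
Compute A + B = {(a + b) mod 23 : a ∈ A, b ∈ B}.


Work in Z/23Z: reduce every sum a + b modulo 23.
Enumerate all 12 pairs:
a = 0: 0+7=7, 0+10=10, 0+12=12
a = 2: 2+7=9, 2+10=12, 2+12=14
a = 4: 4+7=11, 4+10=14, 4+12=16
a = 20: 20+7=4, 20+10=7, 20+12=9
Distinct residues collected: {4, 7, 9, 10, 11, 12, 14, 16}
|A + B| = 8 (out of 23 total residues).

A + B = {4, 7, 9, 10, 11, 12, 14, 16}


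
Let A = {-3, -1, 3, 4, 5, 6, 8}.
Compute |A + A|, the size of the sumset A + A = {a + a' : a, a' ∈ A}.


A + A = {a + a' : a, a' ∈ A}; |A| = 7.
General bounds: 2|A| - 1 ≤ |A + A| ≤ |A|(|A|+1)/2, i.e. 13 ≤ |A + A| ≤ 28.
Lower bound 2|A|-1 is attained iff A is an arithmetic progression.
Enumerate sums a + a' for a ≤ a' (symmetric, so this suffices):
a = -3: -3+-3=-6, -3+-1=-4, -3+3=0, -3+4=1, -3+5=2, -3+6=3, -3+8=5
a = -1: -1+-1=-2, -1+3=2, -1+4=3, -1+5=4, -1+6=5, -1+8=7
a = 3: 3+3=6, 3+4=7, 3+5=8, 3+6=9, 3+8=11
a = 4: 4+4=8, 4+5=9, 4+6=10, 4+8=12
a = 5: 5+5=10, 5+6=11, 5+8=13
a = 6: 6+6=12, 6+8=14
a = 8: 8+8=16
Distinct sums: {-6, -4, -2, 0, 1, 2, 3, 4, 5, 6, 7, 8, 9, 10, 11, 12, 13, 14, 16}
|A + A| = 19

|A + A| = 19


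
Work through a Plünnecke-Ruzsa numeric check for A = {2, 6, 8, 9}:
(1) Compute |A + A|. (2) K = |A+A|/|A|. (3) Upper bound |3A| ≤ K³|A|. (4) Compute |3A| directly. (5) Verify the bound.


|A| = 4.
Step 1: Compute A + A by enumerating all 16 pairs.
A + A = {4, 8, 10, 11, 12, 14, 15, 16, 17, 18}, so |A + A| = 10.
Step 2: Doubling constant K = |A + A|/|A| = 10/4 = 10/4 ≈ 2.5000.
Step 3: Plünnecke-Ruzsa gives |3A| ≤ K³·|A| = (2.5000)³ · 4 ≈ 62.5000.
Step 4: Compute 3A = A + A + A directly by enumerating all triples (a,b,c) ∈ A³; |3A| = 17.
Step 5: Check 17 ≤ 62.5000? Yes ✓.

K = 10/4, Plünnecke-Ruzsa bound K³|A| ≈ 62.5000, |3A| = 17, inequality holds.


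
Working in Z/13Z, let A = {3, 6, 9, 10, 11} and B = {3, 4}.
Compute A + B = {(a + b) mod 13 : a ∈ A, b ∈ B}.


Work in Z/13Z: reduce every sum a + b modulo 13.
Enumerate all 10 pairs:
a = 3: 3+3=6, 3+4=7
a = 6: 6+3=9, 6+4=10
a = 9: 9+3=12, 9+4=0
a = 10: 10+3=0, 10+4=1
a = 11: 11+3=1, 11+4=2
Distinct residues collected: {0, 1, 2, 6, 7, 9, 10, 12}
|A + B| = 8 (out of 13 total residues).

A + B = {0, 1, 2, 6, 7, 9, 10, 12}


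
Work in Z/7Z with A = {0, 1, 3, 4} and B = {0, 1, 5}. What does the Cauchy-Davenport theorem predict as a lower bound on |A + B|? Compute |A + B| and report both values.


Cauchy-Davenport: |A + B| ≥ min(p, |A| + |B| - 1) for A, B nonempty in Z/pZ.
|A| = 4, |B| = 3, p = 7.
CD lower bound = min(7, 4 + 3 - 1) = min(7, 6) = 6.
Compute A + B mod 7 directly:
a = 0: 0+0=0, 0+1=1, 0+5=5
a = 1: 1+0=1, 1+1=2, 1+5=6
a = 3: 3+0=3, 3+1=4, 3+5=1
a = 4: 4+0=4, 4+1=5, 4+5=2
A + B = {0, 1, 2, 3, 4, 5, 6}, so |A + B| = 7.
Verify: 7 ≥ 6? Yes ✓.

CD lower bound = 6, actual |A + B| = 7.


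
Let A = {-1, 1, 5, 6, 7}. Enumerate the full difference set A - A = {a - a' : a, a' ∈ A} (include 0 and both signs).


A - A = {a - a' : a, a' ∈ A}.
Compute a - a' for each ordered pair (a, a'):
a = -1: -1--1=0, -1-1=-2, -1-5=-6, -1-6=-7, -1-7=-8
a = 1: 1--1=2, 1-1=0, 1-5=-4, 1-6=-5, 1-7=-6
a = 5: 5--1=6, 5-1=4, 5-5=0, 5-6=-1, 5-7=-2
a = 6: 6--1=7, 6-1=5, 6-5=1, 6-6=0, 6-7=-1
a = 7: 7--1=8, 7-1=6, 7-5=2, 7-6=1, 7-7=0
Collecting distinct values (and noting 0 appears from a-a):
A - A = {-8, -7, -6, -5, -4, -2, -1, 0, 1, 2, 4, 5, 6, 7, 8}
|A - A| = 15

A - A = {-8, -7, -6, -5, -4, -2, -1, 0, 1, 2, 4, 5, 6, 7, 8}


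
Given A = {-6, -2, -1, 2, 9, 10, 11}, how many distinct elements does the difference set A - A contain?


A - A = {a - a' : a, a' ∈ A}; |A| = 7.
Bounds: 2|A|-1 ≤ |A - A| ≤ |A|² - |A| + 1, i.e. 13 ≤ |A - A| ≤ 43.
Note: 0 ∈ A - A always (from a - a). The set is symmetric: if d ∈ A - A then -d ∈ A - A.
Enumerate nonzero differences d = a - a' with a > a' (then include -d):
Positive differences: {1, 2, 3, 4, 5, 7, 8, 9, 10, 11, 12, 13, 15, 16, 17}
Full difference set: {0} ∪ (positive diffs) ∪ (negative diffs).
|A - A| = 1 + 2·15 = 31 (matches direct enumeration: 31).

|A - A| = 31


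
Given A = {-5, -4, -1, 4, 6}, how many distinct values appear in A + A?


A + A = {a + a' : a, a' ∈ A}; |A| = 5.
General bounds: 2|A| - 1 ≤ |A + A| ≤ |A|(|A|+1)/2, i.e. 9 ≤ |A + A| ≤ 15.
Lower bound 2|A|-1 is attained iff A is an arithmetic progression.
Enumerate sums a + a' for a ≤ a' (symmetric, so this suffices):
a = -5: -5+-5=-10, -5+-4=-9, -5+-1=-6, -5+4=-1, -5+6=1
a = -4: -4+-4=-8, -4+-1=-5, -4+4=0, -4+6=2
a = -1: -1+-1=-2, -1+4=3, -1+6=5
a = 4: 4+4=8, 4+6=10
a = 6: 6+6=12
Distinct sums: {-10, -9, -8, -6, -5, -2, -1, 0, 1, 2, 3, 5, 8, 10, 12}
|A + A| = 15

|A + A| = 15


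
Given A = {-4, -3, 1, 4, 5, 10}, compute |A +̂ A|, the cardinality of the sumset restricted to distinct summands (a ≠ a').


Restricted sumset: A +̂ A = {a + a' : a ∈ A, a' ∈ A, a ≠ a'}.
Equivalently, take A + A and drop any sum 2a that is achievable ONLY as a + a for a ∈ A (i.e. sums representable only with equal summands).
Enumerate pairs (a, a') with a < a' (symmetric, so each unordered pair gives one sum; this covers all a ≠ a'):
  -4 + -3 = -7
  -4 + 1 = -3
  -4 + 4 = 0
  -4 + 5 = 1
  -4 + 10 = 6
  -3 + 1 = -2
  -3 + 4 = 1
  -3 + 5 = 2
  -3 + 10 = 7
  1 + 4 = 5
  1 + 5 = 6
  1 + 10 = 11
  4 + 5 = 9
  4 + 10 = 14
  5 + 10 = 15
Collected distinct sums: {-7, -3, -2, 0, 1, 2, 5, 6, 7, 9, 11, 14, 15}
|A +̂ A| = 13
(Reference bound: |A +̂ A| ≥ 2|A| - 3 for |A| ≥ 2, with |A| = 6 giving ≥ 9.)

|A +̂ A| = 13


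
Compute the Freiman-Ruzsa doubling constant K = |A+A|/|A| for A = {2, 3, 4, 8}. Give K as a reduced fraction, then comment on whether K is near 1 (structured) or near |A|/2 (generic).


|A| = 4.
Compute A + A by enumerating all 16 pairs.
A + A = {4, 5, 6, 7, 8, 10, 11, 12, 16}, so |A + A| = 9.
K = |A + A| / |A| = 9/4 (already in lowest terms) ≈ 2.2500.
Reference: AP of size 4 gives K = 7/4 ≈ 1.7500; a fully generic set of size 4 gives K ≈ 2.5000.

|A| = 4, |A + A| = 9, K = 9/4.


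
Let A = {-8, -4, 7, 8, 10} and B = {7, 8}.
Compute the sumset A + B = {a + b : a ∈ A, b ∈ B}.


A + B = {a + b : a ∈ A, b ∈ B}.
Enumerate all |A|·|B| = 5·2 = 10 pairs (a, b) and collect distinct sums.
a = -8: -8+7=-1, -8+8=0
a = -4: -4+7=3, -4+8=4
a = 7: 7+7=14, 7+8=15
a = 8: 8+7=15, 8+8=16
a = 10: 10+7=17, 10+8=18
Collecting distinct sums: A + B = {-1, 0, 3, 4, 14, 15, 16, 17, 18}
|A + B| = 9

A + B = {-1, 0, 3, 4, 14, 15, 16, 17, 18}


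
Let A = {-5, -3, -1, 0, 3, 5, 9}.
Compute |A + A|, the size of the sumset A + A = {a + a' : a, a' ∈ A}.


A + A = {a + a' : a, a' ∈ A}; |A| = 7.
General bounds: 2|A| - 1 ≤ |A + A| ≤ |A|(|A|+1)/2, i.e. 13 ≤ |A + A| ≤ 28.
Lower bound 2|A|-1 is attained iff A is an arithmetic progression.
Enumerate sums a + a' for a ≤ a' (symmetric, so this suffices):
a = -5: -5+-5=-10, -5+-3=-8, -5+-1=-6, -5+0=-5, -5+3=-2, -5+5=0, -5+9=4
a = -3: -3+-3=-6, -3+-1=-4, -3+0=-3, -3+3=0, -3+5=2, -3+9=6
a = -1: -1+-1=-2, -1+0=-1, -1+3=2, -1+5=4, -1+9=8
a = 0: 0+0=0, 0+3=3, 0+5=5, 0+9=9
a = 3: 3+3=6, 3+5=8, 3+9=12
a = 5: 5+5=10, 5+9=14
a = 9: 9+9=18
Distinct sums: {-10, -8, -6, -5, -4, -3, -2, -1, 0, 2, 3, 4, 5, 6, 8, 9, 10, 12, 14, 18}
|A + A| = 20

|A + A| = 20


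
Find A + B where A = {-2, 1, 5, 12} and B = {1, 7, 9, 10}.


A + B = {a + b : a ∈ A, b ∈ B}.
Enumerate all |A|·|B| = 4·4 = 16 pairs (a, b) and collect distinct sums.
a = -2: -2+1=-1, -2+7=5, -2+9=7, -2+10=8
a = 1: 1+1=2, 1+7=8, 1+9=10, 1+10=11
a = 5: 5+1=6, 5+7=12, 5+9=14, 5+10=15
a = 12: 12+1=13, 12+7=19, 12+9=21, 12+10=22
Collecting distinct sums: A + B = {-1, 2, 5, 6, 7, 8, 10, 11, 12, 13, 14, 15, 19, 21, 22}
|A + B| = 15

A + B = {-1, 2, 5, 6, 7, 8, 10, 11, 12, 13, 14, 15, 19, 21, 22}


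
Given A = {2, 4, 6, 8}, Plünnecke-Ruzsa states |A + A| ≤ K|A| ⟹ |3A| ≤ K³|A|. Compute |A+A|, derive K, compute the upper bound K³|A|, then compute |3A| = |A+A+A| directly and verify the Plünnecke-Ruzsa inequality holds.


|A| = 4.
Step 1: Compute A + A by enumerating all 16 pairs.
A + A = {4, 6, 8, 10, 12, 14, 16}, so |A + A| = 7.
Step 2: Doubling constant K = |A + A|/|A| = 7/4 = 7/4 ≈ 1.7500.
Step 3: Plünnecke-Ruzsa gives |3A| ≤ K³·|A| = (1.7500)³ · 4 ≈ 21.4375.
Step 4: Compute 3A = A + A + A directly by enumerating all triples (a,b,c) ∈ A³; |3A| = 10.
Step 5: Check 10 ≤ 21.4375? Yes ✓.

K = 7/4, Plünnecke-Ruzsa bound K³|A| ≈ 21.4375, |3A| = 10, inequality holds.


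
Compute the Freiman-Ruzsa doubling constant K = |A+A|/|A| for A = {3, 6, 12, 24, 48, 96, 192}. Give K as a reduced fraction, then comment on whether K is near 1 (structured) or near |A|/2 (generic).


|A| = 7.
Compute A + A by enumerating all 49 pairs.
A + A = {6, 9, 12, 15, 18, 24, 27, 30, 36, 48, 51, 54, 60, 72, 96, 99, 102, 108, 120, 144, 192, 195, 198, 204, 216, 240, 288, 384}, so |A + A| = 28.
K = |A + A| / |A| = 28/7 = 4/1 ≈ 4.0000.
Reference: AP of size 7 gives K = 13/7 ≈ 1.8571; a fully generic set of size 7 gives K ≈ 4.0000.

|A| = 7, |A + A| = 28, K = 28/7 = 4/1.


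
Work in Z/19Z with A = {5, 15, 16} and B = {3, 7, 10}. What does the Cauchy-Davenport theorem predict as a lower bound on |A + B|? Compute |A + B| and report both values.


Cauchy-Davenport: |A + B| ≥ min(p, |A| + |B| - 1) for A, B nonempty in Z/pZ.
|A| = 3, |B| = 3, p = 19.
CD lower bound = min(19, 3 + 3 - 1) = min(19, 5) = 5.
Compute A + B mod 19 directly:
a = 5: 5+3=8, 5+7=12, 5+10=15
a = 15: 15+3=18, 15+7=3, 15+10=6
a = 16: 16+3=0, 16+7=4, 16+10=7
A + B = {0, 3, 4, 6, 7, 8, 12, 15, 18}, so |A + B| = 9.
Verify: 9 ≥ 5? Yes ✓.

CD lower bound = 5, actual |A + B| = 9.


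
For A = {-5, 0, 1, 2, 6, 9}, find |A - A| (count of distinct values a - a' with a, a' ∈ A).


A - A = {a - a' : a, a' ∈ A}; |A| = 6.
Bounds: 2|A|-1 ≤ |A - A| ≤ |A|² - |A| + 1, i.e. 11 ≤ |A - A| ≤ 31.
Note: 0 ∈ A - A always (from a - a). The set is symmetric: if d ∈ A - A then -d ∈ A - A.
Enumerate nonzero differences d = a - a' with a > a' (then include -d):
Positive differences: {1, 2, 3, 4, 5, 6, 7, 8, 9, 11, 14}
Full difference set: {0} ∪ (positive diffs) ∪ (negative diffs).
|A - A| = 1 + 2·11 = 23 (matches direct enumeration: 23).

|A - A| = 23


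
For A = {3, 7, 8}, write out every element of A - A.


A - A = {a - a' : a, a' ∈ A}.
Compute a - a' for each ordered pair (a, a'):
a = 3: 3-3=0, 3-7=-4, 3-8=-5
a = 7: 7-3=4, 7-7=0, 7-8=-1
a = 8: 8-3=5, 8-7=1, 8-8=0
Collecting distinct values (and noting 0 appears from a-a):
A - A = {-5, -4, -1, 0, 1, 4, 5}
|A - A| = 7

A - A = {-5, -4, -1, 0, 1, 4, 5}


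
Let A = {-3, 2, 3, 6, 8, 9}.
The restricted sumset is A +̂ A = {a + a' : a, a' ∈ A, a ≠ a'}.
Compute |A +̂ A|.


Restricted sumset: A +̂ A = {a + a' : a ∈ A, a' ∈ A, a ≠ a'}.
Equivalently, take A + A and drop any sum 2a that is achievable ONLY as a + a for a ∈ A (i.e. sums representable only with equal summands).
Enumerate pairs (a, a') with a < a' (symmetric, so each unordered pair gives one sum; this covers all a ≠ a'):
  -3 + 2 = -1
  -3 + 3 = 0
  -3 + 6 = 3
  -3 + 8 = 5
  -3 + 9 = 6
  2 + 3 = 5
  2 + 6 = 8
  2 + 8 = 10
  2 + 9 = 11
  3 + 6 = 9
  3 + 8 = 11
  3 + 9 = 12
  6 + 8 = 14
  6 + 9 = 15
  8 + 9 = 17
Collected distinct sums: {-1, 0, 3, 5, 6, 8, 9, 10, 11, 12, 14, 15, 17}
|A +̂ A| = 13
(Reference bound: |A +̂ A| ≥ 2|A| - 3 for |A| ≥ 2, with |A| = 6 giving ≥ 9.)

|A +̂ A| = 13


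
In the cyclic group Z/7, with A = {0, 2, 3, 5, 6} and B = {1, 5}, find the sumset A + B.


Work in Z/7Z: reduce every sum a + b modulo 7.
Enumerate all 10 pairs:
a = 0: 0+1=1, 0+5=5
a = 2: 2+1=3, 2+5=0
a = 3: 3+1=4, 3+5=1
a = 5: 5+1=6, 5+5=3
a = 6: 6+1=0, 6+5=4
Distinct residues collected: {0, 1, 3, 4, 5, 6}
|A + B| = 6 (out of 7 total residues).

A + B = {0, 1, 3, 4, 5, 6}


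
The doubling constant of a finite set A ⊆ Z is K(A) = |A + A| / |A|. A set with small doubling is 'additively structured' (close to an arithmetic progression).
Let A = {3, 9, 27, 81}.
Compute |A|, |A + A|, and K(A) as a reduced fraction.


|A| = 4.
Compute A + A by enumerating all 16 pairs.
A + A = {6, 12, 18, 30, 36, 54, 84, 90, 108, 162}, so |A + A| = 10.
K = |A + A| / |A| = 10/4 = 5/2 ≈ 2.5000.
Reference: AP of size 4 gives K = 7/4 ≈ 1.7500; a fully generic set of size 4 gives K ≈ 2.5000.

|A| = 4, |A + A| = 10, K = 10/4 = 5/2.


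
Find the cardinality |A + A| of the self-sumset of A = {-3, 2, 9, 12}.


A + A = {a + a' : a, a' ∈ A}; |A| = 4.
General bounds: 2|A| - 1 ≤ |A + A| ≤ |A|(|A|+1)/2, i.e. 7 ≤ |A + A| ≤ 10.
Lower bound 2|A|-1 is attained iff A is an arithmetic progression.
Enumerate sums a + a' for a ≤ a' (symmetric, so this suffices):
a = -3: -3+-3=-6, -3+2=-1, -3+9=6, -3+12=9
a = 2: 2+2=4, 2+9=11, 2+12=14
a = 9: 9+9=18, 9+12=21
a = 12: 12+12=24
Distinct sums: {-6, -1, 4, 6, 9, 11, 14, 18, 21, 24}
|A + A| = 10

|A + A| = 10


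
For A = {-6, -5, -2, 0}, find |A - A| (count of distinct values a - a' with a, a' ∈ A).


A - A = {a - a' : a, a' ∈ A}; |A| = 4.
Bounds: 2|A|-1 ≤ |A - A| ≤ |A|² - |A| + 1, i.e. 7 ≤ |A - A| ≤ 13.
Note: 0 ∈ A - A always (from a - a). The set is symmetric: if d ∈ A - A then -d ∈ A - A.
Enumerate nonzero differences d = a - a' with a > a' (then include -d):
Positive differences: {1, 2, 3, 4, 5, 6}
Full difference set: {0} ∪ (positive diffs) ∪ (negative diffs).
|A - A| = 1 + 2·6 = 13 (matches direct enumeration: 13).

|A - A| = 13


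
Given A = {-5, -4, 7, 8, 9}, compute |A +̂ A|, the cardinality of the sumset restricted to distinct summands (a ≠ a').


Restricted sumset: A +̂ A = {a + a' : a ∈ A, a' ∈ A, a ≠ a'}.
Equivalently, take A + A and drop any sum 2a that is achievable ONLY as a + a for a ∈ A (i.e. sums representable only with equal summands).
Enumerate pairs (a, a') with a < a' (symmetric, so each unordered pair gives one sum; this covers all a ≠ a'):
  -5 + -4 = -9
  -5 + 7 = 2
  -5 + 8 = 3
  -5 + 9 = 4
  -4 + 7 = 3
  -4 + 8 = 4
  -4 + 9 = 5
  7 + 8 = 15
  7 + 9 = 16
  8 + 9 = 17
Collected distinct sums: {-9, 2, 3, 4, 5, 15, 16, 17}
|A +̂ A| = 8
(Reference bound: |A +̂ A| ≥ 2|A| - 3 for |A| ≥ 2, with |A| = 5 giving ≥ 7.)

|A +̂ A| = 8


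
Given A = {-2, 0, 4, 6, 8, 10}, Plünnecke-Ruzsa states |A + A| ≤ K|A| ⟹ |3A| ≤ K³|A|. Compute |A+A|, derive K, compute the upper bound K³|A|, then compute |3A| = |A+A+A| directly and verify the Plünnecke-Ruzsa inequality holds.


|A| = 6.
Step 1: Compute A + A by enumerating all 36 pairs.
A + A = {-4, -2, 0, 2, 4, 6, 8, 10, 12, 14, 16, 18, 20}, so |A + A| = 13.
Step 2: Doubling constant K = |A + A|/|A| = 13/6 = 13/6 ≈ 2.1667.
Step 3: Plünnecke-Ruzsa gives |3A| ≤ K³·|A| = (2.1667)³ · 6 ≈ 61.0278.
Step 4: Compute 3A = A + A + A directly by enumerating all triples (a,b,c) ∈ A³; |3A| = 19.
Step 5: Check 19 ≤ 61.0278? Yes ✓.

K = 13/6, Plünnecke-Ruzsa bound K³|A| ≈ 61.0278, |3A| = 19, inequality holds.
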